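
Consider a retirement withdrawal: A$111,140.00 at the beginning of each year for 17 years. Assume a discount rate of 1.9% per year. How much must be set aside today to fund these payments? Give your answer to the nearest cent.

A$1,632,189.18

This is an annuity due: 17 payments of A$111,140.00 at the beginning of each year.
Periodic rate r = 0.019 per year.
PV = PMT × [(1 − (1+r)^−n)/r] × (1+r) = 111,140 × [1 − (1+r)^−17] / r × (1+r) = A$1,632,189.18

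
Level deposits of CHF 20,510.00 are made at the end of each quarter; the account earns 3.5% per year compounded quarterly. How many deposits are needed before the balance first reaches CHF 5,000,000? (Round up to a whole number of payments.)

132 payments

Periodic rate r = 0.035/4 per quarter; n is counted in quarters.
Ordinary annuity FV: 5,000,000 = 20,510 × [((1+r)^n − 1)/r].
(1+r)^n = 1 + 5,000,000 × r / 20,510, so n = ln(1 + 5,000,000·r/20,510) / ln(1+r) = 131.09.
Round up to a whole number of payments: n = 132.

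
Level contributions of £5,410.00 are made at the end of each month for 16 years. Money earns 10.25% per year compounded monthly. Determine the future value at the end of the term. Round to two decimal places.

£2,609,081.53

This is an ordinary annuity: 192 deposits of £5,410.00 at the end of each month.
Periodic rate r = 0.1025/12 per month; n is counted in months.
FV = PMT × [((1+r)^n − 1)/r] = 5,410 × [(1+r)^192 − 1] / r = £2,609,081.53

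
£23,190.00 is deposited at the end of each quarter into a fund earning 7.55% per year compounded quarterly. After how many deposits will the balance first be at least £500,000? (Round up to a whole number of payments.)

19 payments

Periodic rate r = 0.0755/4 per quarter; n is counted in quarters.
Ordinary annuity FV: 500,000 = 23,190 × [((1+r)^n − 1)/r].
(1+r)^n = 1 + 500,000 × r / 23,190, so n = ln(1 + 500,000·r/23,190) / ln(1+r) = 18.26.
Round up to a whole number of payments: n = 19.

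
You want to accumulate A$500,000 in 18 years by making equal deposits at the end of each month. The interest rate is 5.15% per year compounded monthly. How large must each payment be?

A$1,409.96

Level ordinary annuity; solve FV = PMT × [((1+r)^n − 1)/r] for PMT.
Periodic rate r = 0.0515/12 per month; n is counted in months.
With n = 216: PMT = 500,000 / ([((1+r)^n − 1)/r]) = A$1,409.96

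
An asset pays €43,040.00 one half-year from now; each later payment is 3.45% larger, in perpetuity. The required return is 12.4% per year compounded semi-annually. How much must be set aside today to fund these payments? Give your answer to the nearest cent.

Periodic rate r = 0.124/2 per half-year.
Growing perpetuity (Gordon): PV = PMT₁ / (r − g) = 43,040 / (r − 0.0345) = €1,565,090.91.

€1,565,090.91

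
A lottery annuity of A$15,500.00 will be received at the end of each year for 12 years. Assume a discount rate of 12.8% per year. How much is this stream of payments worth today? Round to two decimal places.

This is an ordinary annuity: 12 payments of A$15,500.00 at the end of each year.
Periodic rate r = 0.128 per year.
PV = PMT × [(1 − (1+r)^−n)/r] = 15,500 × [1 − (1+r)^−12] / r = A$92,556.47

A$92,556.47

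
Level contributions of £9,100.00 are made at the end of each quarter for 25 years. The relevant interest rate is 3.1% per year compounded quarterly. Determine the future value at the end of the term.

£1,366,898.35

This is an ordinary annuity: 100 deposits of £9,100.00 at the end of each quarter.
Periodic rate r = 0.031/4 per quarter; n is counted in quarters.
FV = PMT × [((1+r)^n − 1)/r] = 9,100 × [(1+r)^100 − 1] / r = £1,366,898.35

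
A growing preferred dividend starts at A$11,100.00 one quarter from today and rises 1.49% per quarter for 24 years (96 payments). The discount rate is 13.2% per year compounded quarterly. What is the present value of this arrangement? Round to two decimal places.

A$500,890.86

Periodic rate r = 0.132/4 per quarter; n is counted in quarters.
Growing ordinary annuity: PV = PMT₁ × [1 − ((1+g)/(1+r))^n] / (r − g) = 11,100 × [1 − ((1+0.0149)/(1+r))^96] / (r − 0.0149) = A$500,890.86.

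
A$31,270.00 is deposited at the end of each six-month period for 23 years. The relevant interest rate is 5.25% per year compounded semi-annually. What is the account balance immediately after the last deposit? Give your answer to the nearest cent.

This is an ordinary annuity: 46 deposits of A$31,270.00 at the end of each six-month period.
Periodic rate r = 0.0525/2 per half-year; n is counted in half-years.
FV = PMT × [((1+r)^n − 1)/r] = 31,270 × [(1+r)^46 − 1] / r = A$2,731,997.60

A$2,731,997.60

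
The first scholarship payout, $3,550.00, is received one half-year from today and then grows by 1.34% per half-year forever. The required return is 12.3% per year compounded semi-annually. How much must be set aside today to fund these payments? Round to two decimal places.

$73,804.57

Periodic rate r = 0.123/2 per half-year.
Growing perpetuity (Gordon): PV = PMT₁ / (r − g) = 3,550 / (r − 0.0134) = $73,804.57.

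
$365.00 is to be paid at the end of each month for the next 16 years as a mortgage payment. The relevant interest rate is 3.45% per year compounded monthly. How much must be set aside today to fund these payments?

$53,797.41

This is an ordinary annuity: 192 payments of $365.00 at the end of each month.
Periodic rate r = 0.0345/12 per month; n is counted in months.
PV = PMT × [(1 − (1+r)^−n)/r] = 365 × [1 − (1+r)^−192] / r = $53,797.41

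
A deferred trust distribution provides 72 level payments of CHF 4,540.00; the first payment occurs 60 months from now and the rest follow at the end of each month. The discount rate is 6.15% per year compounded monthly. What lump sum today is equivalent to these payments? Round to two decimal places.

Ordinary annuity of 72 payments, first payment at period 60.
Periodic rate r = 0.0615/12 per month; n is counted in months.
The ordinary-annuity PV formula values the stream one period before the first payment (period 59); discount that back 59 periods:
PV₀ = 4,540 × [1 − (1+r)^−72] / r × (1+r)^−59 = CHF 201,752.67

CHF 201,752.67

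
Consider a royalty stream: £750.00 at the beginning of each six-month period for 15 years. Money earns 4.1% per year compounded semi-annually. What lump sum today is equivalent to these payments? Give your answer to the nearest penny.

This is an annuity due: 30 payments of £750.00 at the beginning of each six-month period.
Periodic rate r = 0.041/2 per half-year; n is counted in half-years.
PV = PMT × [(1 − (1+r)^−n)/r] × (1+r) = 750 × [1 − (1+r)^−30] / r × (1+r) = £17,024.42

£17,024.42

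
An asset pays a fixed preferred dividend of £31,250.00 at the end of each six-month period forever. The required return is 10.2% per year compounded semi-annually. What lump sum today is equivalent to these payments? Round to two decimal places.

Periodic rate r = 0.102/2 per half-year.
Level perpetuity: PV = PMT / r = 31,250 / (0.102/2) = £612,745.10.

£612,745.10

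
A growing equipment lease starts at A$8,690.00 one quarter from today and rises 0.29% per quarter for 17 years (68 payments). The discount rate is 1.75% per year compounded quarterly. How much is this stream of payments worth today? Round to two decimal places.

Periodic rate r = 0.0175/4 per quarter; n is counted in quarters.
Growing ordinary annuity: PV = PMT₁ × [1 − ((1+g)/(1+r))^n] / (r − g) = 8,690 × [1 − ((1+0.0029)/(1+r))^68] / (r − 0.0029) = A$560,314.24.

A$560,314.24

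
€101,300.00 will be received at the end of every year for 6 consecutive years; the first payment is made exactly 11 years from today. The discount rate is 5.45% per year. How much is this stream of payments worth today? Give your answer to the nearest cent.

Ordinary annuity of 6 payments, first payment at period 11.
Periodic rate r = 0.0545 per year.
The ordinary-annuity PV formula values the stream one period before the first payment (period 10); discount that back 10 periods:
PV₀ = 101,300 × [1 − (1+r)^−6] / r × (1+r)^−10 = €298,135.59

€298,135.59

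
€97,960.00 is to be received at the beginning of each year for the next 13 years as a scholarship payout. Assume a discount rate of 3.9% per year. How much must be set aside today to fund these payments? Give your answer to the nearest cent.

This is an annuity due: 13 payments of €97,960.00 at the beginning of each year.
Periodic rate r = 0.039 per year.
PV = PMT × [(1 − (1+r)^−n)/r] × (1+r) = 97,960 × [1 − (1+r)^−13] / r × (1+r) = €1,022,679.33

€1,022,679.33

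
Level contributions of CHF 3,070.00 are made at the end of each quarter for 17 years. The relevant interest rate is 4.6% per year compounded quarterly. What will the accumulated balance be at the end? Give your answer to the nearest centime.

This is an ordinary annuity: 68 deposits of CHF 3,070.00 at the end of each quarter.
Periodic rate r = 0.046/4 per quarter; n is counted in quarters.
FV = PMT × [((1+r)^n − 1)/r] = 3,070 × [(1+r)^68 − 1] / r = CHF 313,969.54

CHF 313,969.54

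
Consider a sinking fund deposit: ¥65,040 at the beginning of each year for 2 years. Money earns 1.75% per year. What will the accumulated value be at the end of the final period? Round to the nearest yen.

This is an annuity due: 2 deposits of ¥65,040 at the beginning of each year.
Periodic rate r = 0.0175 per year.
FV = PMT × [((1+r)^n − 1)/r] × (1+r) = 65,040 × [(1+r)^2 − 1] / r × (1+r) = ¥133,515

¥133,515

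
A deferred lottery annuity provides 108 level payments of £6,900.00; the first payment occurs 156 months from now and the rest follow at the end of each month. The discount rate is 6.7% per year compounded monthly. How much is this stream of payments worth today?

£235,619.31

Ordinary annuity of 108 payments, first payment at period 156.
Periodic rate r = 0.067/12 per month; n is counted in months.
The ordinary-annuity PV formula values the stream one period before the first payment (period 155); discount that back 155 periods:
PV₀ = 6,900 × [1 − (1+r)^−108] / r × (1+r)^−155 = £235,619.31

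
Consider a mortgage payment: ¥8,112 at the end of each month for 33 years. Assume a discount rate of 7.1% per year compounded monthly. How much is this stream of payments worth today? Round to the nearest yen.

¥1,238,456

This is an ordinary annuity: 396 payments of ¥8,112 at the end of each month.
Periodic rate r = 0.071/12 per month; n is counted in months.
PV = PMT × [(1 − (1+r)^−n)/r] = 8,112 × [1 − (1+r)^−396] / r = ¥1,238,456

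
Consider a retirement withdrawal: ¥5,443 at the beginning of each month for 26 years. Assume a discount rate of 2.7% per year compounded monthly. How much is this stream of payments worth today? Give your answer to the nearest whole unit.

This is an annuity due: 312 payments of ¥5,443 at the beginning of each month.
Periodic rate r = 0.027/12 per month; n is counted in months.
PV = PMT × [(1 − (1+r)^−n)/r] × (1+r) = 5,443 × [1 − (1+r)^−312] / r × (1+r) = ¥1,222,014

¥1,222,014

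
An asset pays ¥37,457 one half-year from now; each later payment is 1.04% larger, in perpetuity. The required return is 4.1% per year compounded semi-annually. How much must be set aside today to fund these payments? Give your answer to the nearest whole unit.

Periodic rate r = 0.041/2 per half-year.
Growing perpetuity (Gordon): PV = PMT₁ / (r − g) = 37,457 / (r − 0.0104) = ¥3,708,614.

¥3,708,614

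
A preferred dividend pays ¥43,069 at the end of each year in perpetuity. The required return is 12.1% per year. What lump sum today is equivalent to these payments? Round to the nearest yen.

Periodic rate r = 0.121 per year.
Level perpetuity: PV = PMT / r = 43,069 / (0.121) = ¥355,942.

¥355,942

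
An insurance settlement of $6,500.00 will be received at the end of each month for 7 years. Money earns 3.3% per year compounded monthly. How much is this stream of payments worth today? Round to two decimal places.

This is an ordinary annuity: 84 payments of $6,500.00 at the end of each month.
Periodic rate r = 0.033/12 per month; n is counted in months.
PV = PMT × [(1 − (1+r)^−n)/r] = 6,500 × [1 − (1+r)^−84] / r = $486,929.99

$486,929.99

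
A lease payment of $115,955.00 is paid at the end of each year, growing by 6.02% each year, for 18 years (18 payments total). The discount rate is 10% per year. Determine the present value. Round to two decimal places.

Periodic rate r = 0.1 per year.
Growing ordinary annuity: PV = PMT₁ × [1 − ((1+g)/(1+r))^n] / (r − g) = 115,955 × [1 − ((1+0.0602)/(1+r))^18] / (r − 0.0602) = $1,412,657.24.

$1,412,657.24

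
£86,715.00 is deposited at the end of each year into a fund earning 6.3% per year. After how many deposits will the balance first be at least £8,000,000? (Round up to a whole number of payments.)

32 payments

Periodic rate r = 0.063 per year.
Ordinary annuity FV: 8,000,000 = 86,715 × [((1+r)^n − 1)/r].
(1+r)^n = 1 + 8,000,000 × r / 86,715, so n = ln(1 + 8,000,000·r/86,715) / ln(1+r) = 31.41.
Round up to a whole number of payments: n = 32.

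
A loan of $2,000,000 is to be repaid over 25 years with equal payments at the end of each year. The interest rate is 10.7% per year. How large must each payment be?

$232,295.77

Level ordinary annuity; solve PV = PMT × [(1 − (1+r)^−n)/r] for PMT.
Periodic rate r = 0.107 per year.
With n = 25: PMT = 2,000,000 / ([(1 − (1+r)^−n)/r]) = $232,295.77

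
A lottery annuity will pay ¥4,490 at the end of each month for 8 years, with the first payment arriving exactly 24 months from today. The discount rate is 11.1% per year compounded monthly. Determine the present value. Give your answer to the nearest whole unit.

¥230,490

Ordinary annuity of 96 payments, first payment at period 24.
Periodic rate r = 0.111/12 per month; n is counted in months.
The ordinary-annuity PV formula values the stream one period before the first payment (period 23); discount that back 23 periods:
PV₀ = 4,490 × [1 − (1+r)^−96] / r × (1+r)^−23 = ¥230,490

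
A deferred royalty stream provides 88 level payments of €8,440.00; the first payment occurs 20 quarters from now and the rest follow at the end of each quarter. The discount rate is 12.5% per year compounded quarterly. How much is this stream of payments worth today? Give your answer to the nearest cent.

€140,478.37

Ordinary annuity of 88 payments, first payment at period 20.
Periodic rate r = 0.125/4 per quarter; n is counted in quarters.
The ordinary-annuity PV formula values the stream one period before the first payment (period 19); discount that back 19 periods:
PV₀ = 8,440 × [1 − (1+r)^−88] / r × (1+r)^−19 = €140,478.37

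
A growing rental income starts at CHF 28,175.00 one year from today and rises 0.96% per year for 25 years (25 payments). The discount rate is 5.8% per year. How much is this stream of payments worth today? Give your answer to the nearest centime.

Periodic rate r = 0.058 per year.
Growing ordinary annuity: PV = PMT₁ × [1 − ((1+g)/(1+r))^n] / (r − g) = 28,175 × [1 − ((1+0.0096)/(1+r))^25] / (r − 0.0096) = CHF 401,572.73.

CHF 401,572.73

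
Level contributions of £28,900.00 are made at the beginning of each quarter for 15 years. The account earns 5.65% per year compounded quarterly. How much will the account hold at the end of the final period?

This is an annuity due: 60 deposits of £28,900.00 at the beginning of each quarter.
Periodic rate r = 0.0565/4 per quarter; n is counted in quarters.
FV = PMT × [((1+r)^n − 1)/r] × (1+r) = 28,900 × [(1+r)^60 − 1] / r × (1+r) = £2,738,906.37

£2,738,906.37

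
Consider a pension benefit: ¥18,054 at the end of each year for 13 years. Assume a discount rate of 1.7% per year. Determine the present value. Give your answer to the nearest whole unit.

¥208,994

This is an ordinary annuity: 13 payments of ¥18,054 at the end of each year.
Periodic rate r = 0.017 per year.
PV = PMT × [(1 − (1+r)^−n)/r] = 18,054 × [1 − (1+r)^−13] / r = ¥208,994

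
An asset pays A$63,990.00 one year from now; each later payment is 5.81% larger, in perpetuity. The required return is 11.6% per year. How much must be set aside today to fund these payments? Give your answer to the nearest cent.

Periodic rate r = 0.116 per year.
Growing perpetuity (Gordon): PV = PMT₁ / (r − g) = 63,990 / (r − 0.0581) = A$1,105,181.35.

A$1,105,181.35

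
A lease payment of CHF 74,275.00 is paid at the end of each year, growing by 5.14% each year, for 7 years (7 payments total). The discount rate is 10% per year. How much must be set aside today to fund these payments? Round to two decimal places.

CHF 414,425.01

Periodic rate r = 0.1 per year.
Growing ordinary annuity: PV = PMT₁ × [1 − ((1+g)/(1+r))^n] / (r − g) = 74,275 × [1 − ((1+0.0514)/(1+r))^7] / (r − 0.0514) = CHF 414,425.01.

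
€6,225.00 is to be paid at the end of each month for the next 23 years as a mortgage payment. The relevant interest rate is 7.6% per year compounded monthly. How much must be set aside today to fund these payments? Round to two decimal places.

This is an ordinary annuity: 276 payments of €6,225.00 at the end of each month.
Periodic rate r = 0.076/12 per month; n is counted in months.
PV = PMT × [(1 − (1+r)^−n)/r] = 6,225 × [1 − (1+r)^−276] / r = €810,805.34

€810,805.34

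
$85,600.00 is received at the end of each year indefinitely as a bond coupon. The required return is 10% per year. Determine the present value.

$856,000.00

Periodic rate r = 0.1 per year.
Level perpetuity: PV = PMT / r = 85,600 / (0.1) = $856,000.00.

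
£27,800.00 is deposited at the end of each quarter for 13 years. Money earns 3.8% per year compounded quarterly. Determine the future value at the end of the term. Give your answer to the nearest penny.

This is an ordinary annuity: 52 deposits of £27,800.00 at the end of each quarter.
Periodic rate r = 0.038/4 per quarter; n is counted in quarters.
FV = PMT × [((1+r)^n − 1)/r] = 27,800 × [(1+r)^52 − 1] / r = £1,858,332.30

£1,858,332.30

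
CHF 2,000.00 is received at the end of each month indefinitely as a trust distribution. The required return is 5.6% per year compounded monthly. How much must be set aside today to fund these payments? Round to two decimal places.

CHF 428,571.43

Periodic rate r = 0.056/12 per month.
Level perpetuity: PV = PMT / r = 2,000 / (0.056/12) = CHF 428,571.43.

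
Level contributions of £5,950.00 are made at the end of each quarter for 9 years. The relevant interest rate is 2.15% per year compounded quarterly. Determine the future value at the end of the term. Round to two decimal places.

£235,631.90

This is an ordinary annuity: 36 deposits of £5,950.00 at the end of each quarter.
Periodic rate r = 0.0215/4 per quarter; n is counted in quarters.
FV = PMT × [((1+r)^n − 1)/r] = 5,950 × [(1+r)^36 − 1] / r = £235,631.90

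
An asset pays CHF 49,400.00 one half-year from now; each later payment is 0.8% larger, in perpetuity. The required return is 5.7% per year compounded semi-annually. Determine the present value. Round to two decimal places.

Periodic rate r = 0.057/2 per half-year.
Growing perpetuity (Gordon): PV = PMT₁ / (r − g) = 49,400 / (r − 0.008) = CHF 2,409,756.10.

CHF 2,409,756.10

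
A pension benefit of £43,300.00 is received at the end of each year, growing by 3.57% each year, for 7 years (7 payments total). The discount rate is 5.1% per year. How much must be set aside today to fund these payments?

Periodic rate r = 0.051 per year.
Growing ordinary annuity: PV = PMT₁ × [1 − ((1+g)/(1+r))^n] / (r − g) = 43,300 × [1 − ((1+0.0357)/(1+r))^7] / (r − 0.0357) = £276,098.33.

£276,098.33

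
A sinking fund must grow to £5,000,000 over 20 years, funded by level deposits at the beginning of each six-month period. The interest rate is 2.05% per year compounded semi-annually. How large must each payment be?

£100,719.48

Level annuity due; solve FV = PMT × [((1+r)^n − 1)/r] × (1+r) for PMT.
Periodic rate r = 0.0205/2 per half-year; n is counted in half-years.
With n = 40: PMT = 5,000,000 / ([((1+r)^n − 1)/r] × (1+r)) = £100,719.48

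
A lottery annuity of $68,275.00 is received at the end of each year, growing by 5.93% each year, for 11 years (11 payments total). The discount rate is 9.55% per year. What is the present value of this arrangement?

Periodic rate r = 0.0955 per year.
Growing ordinary annuity: PV = PMT₁ × [1 − ((1+g)/(1+r))^n] / (r − g) = 68,275 × [1 − ((1+0.0593)/(1+r))^11] / (r − 0.0593) = $582,806.03.

$582,806.03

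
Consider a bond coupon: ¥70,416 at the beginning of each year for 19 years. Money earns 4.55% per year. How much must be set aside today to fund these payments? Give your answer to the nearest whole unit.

¥923,272

This is an annuity due: 19 payments of ¥70,416 at the beginning of each year.
Periodic rate r = 0.0455 per year.
PV = PMT × [(1 − (1+r)^−n)/r] × (1+r) = 70,416 × [1 − (1+r)^−19] / r × (1+r) = ¥923,272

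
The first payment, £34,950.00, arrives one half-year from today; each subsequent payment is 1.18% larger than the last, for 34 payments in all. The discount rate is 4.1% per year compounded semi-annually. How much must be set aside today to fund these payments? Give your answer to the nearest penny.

£1,014,592.35

Periodic rate r = 0.041/2 per half-year; n is counted in half-years.
Growing ordinary annuity: PV = PMT₁ × [1 − ((1+g)/(1+r))^n] / (r − g) = 34,950 × [1 − ((1+0.0118)/(1+r))^34] / (r − 0.0118) = £1,014,592.35.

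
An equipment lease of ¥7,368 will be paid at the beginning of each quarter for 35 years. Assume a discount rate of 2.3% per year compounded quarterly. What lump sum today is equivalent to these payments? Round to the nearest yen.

This is an annuity due: 140 payments of ¥7,368 at the beginning of each quarter.
Periodic rate r = 0.023/4 per quarter; n is counted in quarters.
PV = PMT × [(1 − (1+r)^−n)/r] × (1+r) = 7,368 × [1 − (1+r)^−140] / r × (1+r) = ¥711,241

¥711,241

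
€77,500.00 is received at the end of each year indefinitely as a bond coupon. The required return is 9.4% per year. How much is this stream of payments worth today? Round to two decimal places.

€824,468.09

Periodic rate r = 0.094 per year.
Level perpetuity: PV = PMT / r = 77,500 / (0.094) = €824,468.09.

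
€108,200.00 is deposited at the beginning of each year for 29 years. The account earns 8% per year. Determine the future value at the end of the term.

This is an annuity due: 29 deposits of €108,200.00 at the beginning of each year.
Periodic rate r = 0.08 per year.
FV = PMT × [((1+r)^n − 1)/r] × (1+r) = 108,200 × [(1+r)^29 − 1] / r × (1+r) = €12,149,043.44

€12,149,043.44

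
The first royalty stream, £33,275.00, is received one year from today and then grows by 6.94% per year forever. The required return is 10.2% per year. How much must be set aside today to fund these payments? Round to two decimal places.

£1,020,705.52

Periodic rate r = 0.102 per year.
Growing perpetuity (Gordon): PV = PMT₁ / (r − g) = 33,275 / (r − 0.0694) = £1,020,705.52.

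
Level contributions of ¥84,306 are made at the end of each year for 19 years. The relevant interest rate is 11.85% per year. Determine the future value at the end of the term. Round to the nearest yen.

¥5,261,989

This is an ordinary annuity: 19 deposits of ¥84,306 at the end of each year.
Periodic rate r = 0.1185 per year.
FV = PMT × [((1+r)^n − 1)/r] = 84,306 × [(1+r)^19 − 1] / r = ¥5,261,989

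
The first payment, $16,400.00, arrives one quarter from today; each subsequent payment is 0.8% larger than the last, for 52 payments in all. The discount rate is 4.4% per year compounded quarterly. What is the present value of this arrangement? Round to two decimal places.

$782,739.08

Periodic rate r = 0.044/4 per quarter; n is counted in quarters.
Growing ordinary annuity: PV = PMT₁ × [1 − ((1+g)/(1+r))^n] / (r − g) = 16,400 × [1 − ((1+0.008)/(1+r))^52] / (r − 0.008) = $782,739.08.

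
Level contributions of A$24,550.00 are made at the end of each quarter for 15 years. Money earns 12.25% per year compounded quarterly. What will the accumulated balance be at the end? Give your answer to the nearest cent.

A$4,096,333.49

This is an ordinary annuity: 60 deposits of A$24,550.00 at the end of each quarter.
Periodic rate r = 0.1225/4 per quarter; n is counted in quarters.
FV = PMT × [((1+r)^n − 1)/r] = 24,550 × [(1+r)^60 − 1] / r = A$4,096,333.49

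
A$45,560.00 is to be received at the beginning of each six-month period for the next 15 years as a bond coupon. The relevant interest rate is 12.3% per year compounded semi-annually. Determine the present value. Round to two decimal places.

A$655,144.36

This is an annuity due: 30 payments of A$45,560.00 at the beginning of each six-month period.
Periodic rate r = 0.123/2 per half-year; n is counted in half-years.
PV = PMT × [(1 − (1+r)^−n)/r] × (1+r) = 45,560 × [1 − (1+r)^−30] / r × (1+r) = A$655,144.36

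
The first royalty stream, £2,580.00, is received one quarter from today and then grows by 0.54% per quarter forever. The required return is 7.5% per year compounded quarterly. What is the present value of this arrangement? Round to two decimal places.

Periodic rate r = 0.075/4 per quarter.
Growing perpetuity (Gordon): PV = PMT₁ / (r − g) = 2,580 / (r − 0.0054) = £193,258.43.

£193,258.43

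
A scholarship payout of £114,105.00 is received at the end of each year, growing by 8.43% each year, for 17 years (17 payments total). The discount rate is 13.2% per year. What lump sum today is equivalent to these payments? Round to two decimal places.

Periodic rate r = 0.132 per year.
Growing ordinary annuity: PV = PMT₁ × [1 − ((1+g)/(1+r))^n] / (r − g) = 114,105 × [1 − ((1+0.0843)/(1+r))^17] / (r − 0.0843) = £1,241,502.72.

£1,241,502.72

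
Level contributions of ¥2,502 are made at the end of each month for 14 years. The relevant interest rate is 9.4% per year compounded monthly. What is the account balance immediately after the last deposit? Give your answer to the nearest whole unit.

This is an ordinary annuity: 168 deposits of ¥2,502 at the end of each month.
Periodic rate r = 0.094/12 per month; n is counted in months.
FV = PMT × [((1+r)^n − 1)/r] = 2,502 × [(1+r)^168 − 1] / r = ¥865,397

¥865,397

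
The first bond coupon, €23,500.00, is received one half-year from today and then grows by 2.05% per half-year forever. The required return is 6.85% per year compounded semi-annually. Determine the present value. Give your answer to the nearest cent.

€1,709,090.91

Periodic rate r = 0.0685/2 per half-year.
Growing perpetuity (Gordon): PV = PMT₁ / (r − g) = 23,500 / (r − 0.0205) = €1,709,090.91.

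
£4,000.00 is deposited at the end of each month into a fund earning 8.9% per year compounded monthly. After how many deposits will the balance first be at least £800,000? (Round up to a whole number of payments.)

Periodic rate r = 0.089/12 per month; n is counted in months.
Ordinary annuity FV: 800,000 = 4,000 × [((1+r)^n − 1)/r].
(1+r)^n = 1 + 800,000 × r / 4,000, so n = ln(1 + 800,000·r/4,000) / ln(1+r) = 123.10.
Round up to a whole number of payments: n = 124.

124 payments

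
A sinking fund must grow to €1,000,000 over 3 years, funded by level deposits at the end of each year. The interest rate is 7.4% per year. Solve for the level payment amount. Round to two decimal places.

€309,839.64

Level ordinary annuity; solve FV = PMT × [((1+r)^n − 1)/r] for PMT.
Periodic rate r = 0.074 per year.
With n = 3: PMT = 1,000,000 / ([((1+r)^n − 1)/r]) = €309,839.64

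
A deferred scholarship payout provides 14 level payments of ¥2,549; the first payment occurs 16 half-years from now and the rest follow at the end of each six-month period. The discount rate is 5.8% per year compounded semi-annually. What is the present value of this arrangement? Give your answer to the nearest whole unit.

¥18,881

Ordinary annuity of 14 payments, first payment at period 16.
Periodic rate r = 0.058/2 per half-year; n is counted in half-years.
The ordinary-annuity PV formula values the stream one period before the first payment (period 15); discount that back 15 periods:
PV₀ = 2,549 × [1 − (1+r)^−14] / r × (1+r)^−15 = ¥18,881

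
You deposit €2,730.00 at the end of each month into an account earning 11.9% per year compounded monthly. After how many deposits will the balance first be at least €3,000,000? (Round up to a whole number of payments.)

Periodic rate r = 0.119/12 per month; n is counted in months.
Ordinary annuity FV: 3,000,000 = 2,730 × [((1+r)^n − 1)/r].
(1+r)^n = 1 + 3,000,000 × r / 2,730, so n = ln(1 + 3,000,000·r/2,730) / ln(1+r) = 250.95.
Round up to a whole number of payments: n = 251.

251 payments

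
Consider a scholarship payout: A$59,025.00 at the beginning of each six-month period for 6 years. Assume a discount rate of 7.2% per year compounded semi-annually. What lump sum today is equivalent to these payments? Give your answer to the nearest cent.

A$587,449.39

This is an annuity due: 12 payments of A$59,025.00 at the beginning of each six-month period.
Periodic rate r = 0.072/2 per half-year; n is counted in half-years.
PV = PMT × [(1 − (1+r)^−n)/r] × (1+r) = 59,025 × [1 − (1+r)^−12] / r × (1+r) = A$587,449.39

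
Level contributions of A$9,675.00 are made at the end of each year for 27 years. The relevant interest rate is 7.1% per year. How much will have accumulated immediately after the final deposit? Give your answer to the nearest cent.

This is an ordinary annuity: 27 deposits of A$9,675.00 at the end of each year.
Periodic rate r = 0.071 per year.
FV = PMT × [((1+r)^n − 1)/r] = 9,675 × [(1+r)^27 − 1] / r = A$732,109.44

A$732,109.44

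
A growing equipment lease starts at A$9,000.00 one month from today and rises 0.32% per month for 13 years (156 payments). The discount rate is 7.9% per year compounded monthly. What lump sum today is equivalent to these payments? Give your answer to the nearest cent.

A$1,086,866.81

Periodic rate r = 0.079/12 per month; n is counted in months.
Growing ordinary annuity: PV = PMT₁ × [1 − ((1+g)/(1+r))^n] / (r − g) = 9,000 × [1 − ((1+0.0032)/(1+r))^156] / (r − 0.0032) = A$1,086,866.81.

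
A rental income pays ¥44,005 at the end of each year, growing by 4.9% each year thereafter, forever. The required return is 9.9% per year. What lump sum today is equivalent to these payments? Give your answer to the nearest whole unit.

Periodic rate r = 0.099 per year.
Growing perpetuity (Gordon): PV = PMT₁ / (r − g) = 44,005 / (r − 0.049) = ¥880,100.

¥880,100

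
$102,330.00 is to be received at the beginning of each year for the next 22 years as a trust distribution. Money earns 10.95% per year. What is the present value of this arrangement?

This is an annuity due: 22 payments of $102,330.00 at the beginning of each year.
Periodic rate r = 0.1095 per year.
PV = PMT × [(1 − (1+r)^−n)/r] × (1+r) = 102,330 × [1 − (1+r)^−22] / r × (1+r) = $931,432.39

$931,432.39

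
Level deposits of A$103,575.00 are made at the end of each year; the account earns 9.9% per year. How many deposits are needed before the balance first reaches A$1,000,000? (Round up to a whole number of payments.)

8 payments

Periodic rate r = 0.099 per year.
Ordinary annuity FV: 1,000,000 = 103,575 × [((1+r)^n − 1)/r].
(1+r)^n = 1 + 1,000,000 × r / 103,575, so n = ln(1 + 1,000,000·r/103,575) / ln(1+r) = 7.11.
Round up to a whole number of payments: n = 8.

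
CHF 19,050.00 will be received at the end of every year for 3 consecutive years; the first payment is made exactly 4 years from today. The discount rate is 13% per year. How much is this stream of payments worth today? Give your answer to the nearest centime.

CHF 31,173.37

Ordinary annuity of 3 payments, first payment at period 4.
Periodic rate r = 0.13 per year.
The ordinary-annuity PV formula values the stream one period before the first payment (period 3); discount that back 3 periods:
PV₀ = 19,050 × [1 − (1+r)^−3] / r × (1+r)^−3 = CHF 31,173.37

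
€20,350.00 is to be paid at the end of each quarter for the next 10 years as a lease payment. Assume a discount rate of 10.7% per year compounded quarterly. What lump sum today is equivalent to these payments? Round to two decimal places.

€496,109.69

This is an ordinary annuity: 40 payments of €20,350.00 at the end of each quarter.
Periodic rate r = 0.107/4 per quarter; n is counted in quarters.
PV = PMT × [(1 − (1+r)^−n)/r] = 20,350 × [1 − (1+r)^−40] / r = €496,109.69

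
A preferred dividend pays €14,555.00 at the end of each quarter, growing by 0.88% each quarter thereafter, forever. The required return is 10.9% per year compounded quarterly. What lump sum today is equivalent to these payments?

Periodic rate r = 0.109/4 per quarter.
Growing perpetuity (Gordon): PV = PMT₁ / (r − g) = 14,555 / (r − 0.0088) = €788,888.89.

€788,888.89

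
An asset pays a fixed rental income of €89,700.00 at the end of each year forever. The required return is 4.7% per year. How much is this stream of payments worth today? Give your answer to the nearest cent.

€1,908,510.64

Periodic rate r = 0.047 per year.
Level perpetuity: PV = PMT / r = 89,700 / (0.047) = €1,908,510.64.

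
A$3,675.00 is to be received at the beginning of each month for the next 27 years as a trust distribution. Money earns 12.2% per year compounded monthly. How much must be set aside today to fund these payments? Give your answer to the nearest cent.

A$351,374.23

This is an annuity due: 324 payments of A$3,675.00 at the beginning of each month.
Periodic rate r = 0.122/12 per month; n is counted in months.
PV = PMT × [(1 − (1+r)^−n)/r] × (1+r) = 3,675 × [1 − (1+r)^−324] / r × (1+r) = A$351,374.23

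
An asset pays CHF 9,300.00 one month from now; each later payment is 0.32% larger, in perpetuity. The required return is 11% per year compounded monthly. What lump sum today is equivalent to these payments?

CHF 1,558,659.22

Periodic rate r = 0.11/12 per month.
Growing perpetuity (Gordon): PV = PMT₁ / (r − g) = 9,300 / (r − 0.0032) = CHF 1,558,659.22.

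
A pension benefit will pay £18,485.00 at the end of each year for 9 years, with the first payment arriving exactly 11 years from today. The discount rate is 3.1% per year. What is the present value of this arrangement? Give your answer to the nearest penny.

Ordinary annuity of 9 payments, first payment at period 11.
Periodic rate r = 0.031 per year.
The ordinary-annuity PV formula values the stream one period before the first payment (period 10); discount that back 10 periods:
PV₀ = 18,485 × [1 − (1+r)^−9] / r × (1+r)^−10 = £105,567.54

£105,567.54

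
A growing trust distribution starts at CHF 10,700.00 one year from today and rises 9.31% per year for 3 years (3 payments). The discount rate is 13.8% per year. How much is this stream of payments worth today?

CHF 27,109.09

Periodic rate r = 0.138 per year.
Growing ordinary annuity: PV = PMT₁ × [1 − ((1+g)/(1+r))^n] / (r − g) = 10,700 × [1 − ((1+0.0931)/(1+r))^3] / (r − 0.0931) = CHF 27,109.09.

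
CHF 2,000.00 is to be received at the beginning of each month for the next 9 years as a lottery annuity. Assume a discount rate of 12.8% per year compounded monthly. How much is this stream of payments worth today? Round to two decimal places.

This is an annuity due: 108 payments of CHF 2,000.00 at the beginning of each month.
Periodic rate r = 0.128/12 per month; n is counted in months.
PV = PMT × [(1 − (1+r)^−n)/r] × (1+r) = 2,000 × [1 − (1+r)^−108] / r × (1+r) = CHF 129,250.78

CHF 129,250.78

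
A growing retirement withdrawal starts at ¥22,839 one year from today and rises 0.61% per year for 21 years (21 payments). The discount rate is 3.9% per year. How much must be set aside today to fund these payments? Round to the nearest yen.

Periodic rate r = 0.039 per year.
Growing ordinary annuity: PV = PMT₁ × [1 − ((1+g)/(1+r))^n] / (r − g) = 22,839 × [1 − ((1+0.0061)/(1+r))^21] / (r − 0.0061) = ¥340,996.

¥340,996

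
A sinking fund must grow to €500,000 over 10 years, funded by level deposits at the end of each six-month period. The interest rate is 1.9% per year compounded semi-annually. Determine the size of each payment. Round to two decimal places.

Level ordinary annuity; solve FV = PMT × [((1+r)^n − 1)/r] for PMT.
Periodic rate r = 0.019/2 per half-year; n is counted in half-years.
With n = 20: PMT = 500,000 / ([((1+r)^n − 1)/r]) = €22,818.37

€22,818.37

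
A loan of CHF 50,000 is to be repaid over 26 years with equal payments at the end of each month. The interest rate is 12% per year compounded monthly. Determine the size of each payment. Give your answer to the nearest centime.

Level ordinary annuity; solve PV = PMT × [(1 − (1+r)^−n)/r] for PMT.
Periodic rate r = 0.12/12 per month; n is counted in months.
With n = 312: PMT = 50,000 / ([(1 − (1+r)^−n)/r]) = CHF 523.48

CHF 523.48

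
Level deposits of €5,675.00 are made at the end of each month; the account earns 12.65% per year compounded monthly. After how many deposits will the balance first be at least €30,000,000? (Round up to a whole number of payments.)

Periodic rate r = 0.1265/12 per month; n is counted in months.
Ordinary annuity FV: 30,000,000 = 5,675 × [((1+r)^n − 1)/r].
(1+r)^n = 1 + 30,000,000 × r / 5,675, so n = ln(1 + 30,000,000·r/5,675) / ln(1+r) = 385.09.
Round up to a whole number of payments: n = 386.

386 payments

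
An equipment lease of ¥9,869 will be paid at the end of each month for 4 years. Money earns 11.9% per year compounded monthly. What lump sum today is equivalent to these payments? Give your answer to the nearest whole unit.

This is an ordinary annuity: 48 payments of ¥9,869 at the end of each month.
Periodic rate r = 0.119/12 per month; n is counted in months.
PV = PMT × [(1 − (1+r)^−n)/r] = 9,869 × [1 − (1+r)^−48] / r = ¥375,465

¥375,465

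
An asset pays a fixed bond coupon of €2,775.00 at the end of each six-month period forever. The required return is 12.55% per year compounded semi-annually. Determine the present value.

Periodic rate r = 0.1255/2 per half-year.
Level perpetuity: PV = PMT / r = 2,775 / (0.1255/2) = €44,223.11.

€44,223.11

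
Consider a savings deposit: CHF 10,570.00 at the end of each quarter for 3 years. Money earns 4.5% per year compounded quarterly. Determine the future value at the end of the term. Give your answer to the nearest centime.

This is an ordinary annuity: 12 deposits of CHF 10,570.00 at the end of each quarter.
Periodic rate r = 0.045/4 per quarter; n is counted in quarters.
FV = PMT × [((1+r)^n − 1)/r] = 10,570 × [(1+r)^12 − 1] / r = CHF 134,990.12

CHF 134,990.12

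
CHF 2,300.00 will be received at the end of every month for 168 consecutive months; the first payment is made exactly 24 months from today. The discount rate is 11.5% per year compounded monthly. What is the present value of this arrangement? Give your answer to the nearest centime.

Ordinary annuity of 168 payments, first payment at period 24.
Periodic rate r = 0.115/12 per month; n is counted in months.
The ordinary-annuity PV formula values the stream one period before the first payment (period 23); discount that back 23 periods:
PV₀ = 2,300 × [1 − (1+r)^−168] / r × (1+r)^−23 = CHF 153,906.36

CHF 153,906.36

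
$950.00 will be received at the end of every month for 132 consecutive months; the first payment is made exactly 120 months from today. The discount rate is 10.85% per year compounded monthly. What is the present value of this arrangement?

Ordinary annuity of 132 payments, first payment at period 120.
Periodic rate r = 0.1085/12 per month; n is counted in months.
The ordinary-annuity PV formula values the stream one period before the first payment (period 119); discount that back 119 periods:
PV₀ = 950 × [1 − (1+r)^−132] / r × (1+r)^−119 = $25,027.02

$25,027.02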